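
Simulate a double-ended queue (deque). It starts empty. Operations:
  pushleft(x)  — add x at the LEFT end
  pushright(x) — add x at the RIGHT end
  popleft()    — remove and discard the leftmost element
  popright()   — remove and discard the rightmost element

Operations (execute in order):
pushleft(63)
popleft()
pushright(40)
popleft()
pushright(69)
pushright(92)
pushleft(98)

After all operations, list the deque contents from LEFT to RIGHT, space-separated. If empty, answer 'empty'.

pushleft(63): [63]
popleft(): []
pushright(40): [40]
popleft(): []
pushright(69): [69]
pushright(92): [69, 92]
pushleft(98): [98, 69, 92]

Answer: 98 69 92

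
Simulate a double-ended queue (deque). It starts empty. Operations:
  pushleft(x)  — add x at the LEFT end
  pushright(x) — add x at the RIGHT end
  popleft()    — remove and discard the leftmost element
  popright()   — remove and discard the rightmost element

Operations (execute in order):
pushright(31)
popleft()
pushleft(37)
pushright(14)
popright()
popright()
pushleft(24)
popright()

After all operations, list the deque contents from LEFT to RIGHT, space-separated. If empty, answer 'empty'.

pushright(31): [31]
popleft(): []
pushleft(37): [37]
pushright(14): [37, 14]
popright(): [37]
popright(): []
pushleft(24): [24]
popright(): []

Answer: empty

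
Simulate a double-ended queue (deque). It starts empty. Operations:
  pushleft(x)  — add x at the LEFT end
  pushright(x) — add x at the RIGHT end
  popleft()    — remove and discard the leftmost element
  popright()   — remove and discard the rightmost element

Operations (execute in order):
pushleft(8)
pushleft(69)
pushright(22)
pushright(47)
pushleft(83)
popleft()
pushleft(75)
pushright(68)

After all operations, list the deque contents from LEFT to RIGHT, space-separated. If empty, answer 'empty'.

pushleft(8): [8]
pushleft(69): [69, 8]
pushright(22): [69, 8, 22]
pushright(47): [69, 8, 22, 47]
pushleft(83): [83, 69, 8, 22, 47]
popleft(): [69, 8, 22, 47]
pushleft(75): [75, 69, 8, 22, 47]
pushright(68): [75, 69, 8, 22, 47, 68]

Answer: 75 69 8 22 47 68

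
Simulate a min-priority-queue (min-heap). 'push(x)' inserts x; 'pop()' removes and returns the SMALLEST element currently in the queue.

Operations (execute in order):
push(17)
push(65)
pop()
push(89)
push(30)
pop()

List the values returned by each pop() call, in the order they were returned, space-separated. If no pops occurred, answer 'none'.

push(17): heap contents = [17]
push(65): heap contents = [17, 65]
pop() → 17: heap contents = [65]
push(89): heap contents = [65, 89]
push(30): heap contents = [30, 65, 89]
pop() → 30: heap contents = [65, 89]

Answer: 17 30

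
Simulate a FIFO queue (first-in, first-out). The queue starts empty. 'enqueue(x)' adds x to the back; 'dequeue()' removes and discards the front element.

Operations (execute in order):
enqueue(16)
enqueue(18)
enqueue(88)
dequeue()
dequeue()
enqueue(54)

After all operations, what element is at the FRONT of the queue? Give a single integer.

Answer: 88

Derivation:
enqueue(16): queue = [16]
enqueue(18): queue = [16, 18]
enqueue(88): queue = [16, 18, 88]
dequeue(): queue = [18, 88]
dequeue(): queue = [88]
enqueue(54): queue = [88, 54]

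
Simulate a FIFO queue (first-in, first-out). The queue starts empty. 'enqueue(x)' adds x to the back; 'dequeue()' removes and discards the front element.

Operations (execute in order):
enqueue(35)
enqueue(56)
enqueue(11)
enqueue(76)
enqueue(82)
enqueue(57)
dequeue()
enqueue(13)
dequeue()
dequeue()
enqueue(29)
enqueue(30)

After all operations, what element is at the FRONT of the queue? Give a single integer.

Answer: 76

Derivation:
enqueue(35): queue = [35]
enqueue(56): queue = [35, 56]
enqueue(11): queue = [35, 56, 11]
enqueue(76): queue = [35, 56, 11, 76]
enqueue(82): queue = [35, 56, 11, 76, 82]
enqueue(57): queue = [35, 56, 11, 76, 82, 57]
dequeue(): queue = [56, 11, 76, 82, 57]
enqueue(13): queue = [56, 11, 76, 82, 57, 13]
dequeue(): queue = [11, 76, 82, 57, 13]
dequeue(): queue = [76, 82, 57, 13]
enqueue(29): queue = [76, 82, 57, 13, 29]
enqueue(30): queue = [76, 82, 57, 13, 29, 30]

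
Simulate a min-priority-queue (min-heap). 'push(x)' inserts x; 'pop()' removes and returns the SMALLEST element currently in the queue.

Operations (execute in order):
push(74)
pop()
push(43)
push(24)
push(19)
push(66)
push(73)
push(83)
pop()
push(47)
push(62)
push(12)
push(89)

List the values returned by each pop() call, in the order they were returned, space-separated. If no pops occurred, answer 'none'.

push(74): heap contents = [74]
pop() → 74: heap contents = []
push(43): heap contents = [43]
push(24): heap contents = [24, 43]
push(19): heap contents = [19, 24, 43]
push(66): heap contents = [19, 24, 43, 66]
push(73): heap contents = [19, 24, 43, 66, 73]
push(83): heap contents = [19, 24, 43, 66, 73, 83]
pop() → 19: heap contents = [24, 43, 66, 73, 83]
push(47): heap contents = [24, 43, 47, 66, 73, 83]
push(62): heap contents = [24, 43, 47, 62, 66, 73, 83]
push(12): heap contents = [12, 24, 43, 47, 62, 66, 73, 83]
push(89): heap contents = [12, 24, 43, 47, 62, 66, 73, 83, 89]

Answer: 74 19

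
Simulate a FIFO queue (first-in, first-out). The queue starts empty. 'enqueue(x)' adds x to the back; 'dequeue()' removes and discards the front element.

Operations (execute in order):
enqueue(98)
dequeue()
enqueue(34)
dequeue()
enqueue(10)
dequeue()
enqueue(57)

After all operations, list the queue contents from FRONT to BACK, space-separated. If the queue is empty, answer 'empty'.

Answer: 57

Derivation:
enqueue(98): [98]
dequeue(): []
enqueue(34): [34]
dequeue(): []
enqueue(10): [10]
dequeue(): []
enqueue(57): [57]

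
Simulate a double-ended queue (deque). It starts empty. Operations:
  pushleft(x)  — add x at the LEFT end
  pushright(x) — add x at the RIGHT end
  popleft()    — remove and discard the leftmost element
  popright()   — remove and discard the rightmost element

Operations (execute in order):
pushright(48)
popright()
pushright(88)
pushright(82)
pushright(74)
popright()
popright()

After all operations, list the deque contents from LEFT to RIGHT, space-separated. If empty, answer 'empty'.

pushright(48): [48]
popright(): []
pushright(88): [88]
pushright(82): [88, 82]
pushright(74): [88, 82, 74]
popright(): [88, 82]
popright(): [88]

Answer: 88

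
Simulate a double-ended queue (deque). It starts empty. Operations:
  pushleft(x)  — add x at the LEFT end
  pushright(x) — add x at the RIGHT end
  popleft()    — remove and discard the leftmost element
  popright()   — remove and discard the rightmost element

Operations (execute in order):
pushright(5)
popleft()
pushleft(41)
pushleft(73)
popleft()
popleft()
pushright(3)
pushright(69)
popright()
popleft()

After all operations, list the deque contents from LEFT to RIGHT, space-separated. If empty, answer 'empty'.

Answer: empty

Derivation:
pushright(5): [5]
popleft(): []
pushleft(41): [41]
pushleft(73): [73, 41]
popleft(): [41]
popleft(): []
pushright(3): [3]
pushright(69): [3, 69]
popright(): [3]
popleft(): []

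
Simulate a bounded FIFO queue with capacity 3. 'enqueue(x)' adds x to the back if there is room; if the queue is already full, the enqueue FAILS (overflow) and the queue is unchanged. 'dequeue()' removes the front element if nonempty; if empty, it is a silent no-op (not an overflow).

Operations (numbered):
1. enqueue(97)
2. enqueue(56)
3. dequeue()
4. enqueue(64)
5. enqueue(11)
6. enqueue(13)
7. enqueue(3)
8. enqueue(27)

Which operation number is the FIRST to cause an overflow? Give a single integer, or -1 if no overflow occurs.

Answer: 6

Derivation:
1. enqueue(97): size=1
2. enqueue(56): size=2
3. dequeue(): size=1
4. enqueue(64): size=2
5. enqueue(11): size=3
6. enqueue(13): size=3=cap → OVERFLOW (fail)
7. enqueue(3): size=3=cap → OVERFLOW (fail)
8. enqueue(27): size=3=cap → OVERFLOW (fail)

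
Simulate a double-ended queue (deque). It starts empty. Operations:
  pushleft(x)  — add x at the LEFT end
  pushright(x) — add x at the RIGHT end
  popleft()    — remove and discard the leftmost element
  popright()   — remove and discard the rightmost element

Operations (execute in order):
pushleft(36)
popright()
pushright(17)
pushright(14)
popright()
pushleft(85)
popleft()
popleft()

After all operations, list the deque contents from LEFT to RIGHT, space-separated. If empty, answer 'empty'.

Answer: empty

Derivation:
pushleft(36): [36]
popright(): []
pushright(17): [17]
pushright(14): [17, 14]
popright(): [17]
pushleft(85): [85, 17]
popleft(): [17]
popleft(): []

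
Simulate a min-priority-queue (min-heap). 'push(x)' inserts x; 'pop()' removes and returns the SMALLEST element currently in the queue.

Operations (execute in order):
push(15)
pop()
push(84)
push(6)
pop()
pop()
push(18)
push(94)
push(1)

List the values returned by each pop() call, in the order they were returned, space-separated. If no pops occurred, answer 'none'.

push(15): heap contents = [15]
pop() → 15: heap contents = []
push(84): heap contents = [84]
push(6): heap contents = [6, 84]
pop() → 6: heap contents = [84]
pop() → 84: heap contents = []
push(18): heap contents = [18]
push(94): heap contents = [18, 94]
push(1): heap contents = [1, 18, 94]

Answer: 15 6 84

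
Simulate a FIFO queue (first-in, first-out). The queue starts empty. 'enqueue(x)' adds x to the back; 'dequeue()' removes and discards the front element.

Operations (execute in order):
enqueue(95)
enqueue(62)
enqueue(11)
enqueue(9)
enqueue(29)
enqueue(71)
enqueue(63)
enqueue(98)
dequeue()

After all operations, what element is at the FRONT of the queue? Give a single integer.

Answer: 62

Derivation:
enqueue(95): queue = [95]
enqueue(62): queue = [95, 62]
enqueue(11): queue = [95, 62, 11]
enqueue(9): queue = [95, 62, 11, 9]
enqueue(29): queue = [95, 62, 11, 9, 29]
enqueue(71): queue = [95, 62, 11, 9, 29, 71]
enqueue(63): queue = [95, 62, 11, 9, 29, 71, 63]
enqueue(98): queue = [95, 62, 11, 9, 29, 71, 63, 98]
dequeue(): queue = [62, 11, 9, 29, 71, 63, 98]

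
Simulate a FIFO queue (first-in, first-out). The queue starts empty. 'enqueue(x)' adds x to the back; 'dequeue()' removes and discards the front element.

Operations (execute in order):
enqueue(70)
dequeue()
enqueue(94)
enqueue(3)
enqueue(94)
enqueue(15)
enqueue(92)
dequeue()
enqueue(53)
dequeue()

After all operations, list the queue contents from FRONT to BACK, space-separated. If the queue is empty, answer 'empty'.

enqueue(70): [70]
dequeue(): []
enqueue(94): [94]
enqueue(3): [94, 3]
enqueue(94): [94, 3, 94]
enqueue(15): [94, 3, 94, 15]
enqueue(92): [94, 3, 94, 15, 92]
dequeue(): [3, 94, 15, 92]
enqueue(53): [3, 94, 15, 92, 53]
dequeue(): [94, 15, 92, 53]

Answer: 94 15 92 53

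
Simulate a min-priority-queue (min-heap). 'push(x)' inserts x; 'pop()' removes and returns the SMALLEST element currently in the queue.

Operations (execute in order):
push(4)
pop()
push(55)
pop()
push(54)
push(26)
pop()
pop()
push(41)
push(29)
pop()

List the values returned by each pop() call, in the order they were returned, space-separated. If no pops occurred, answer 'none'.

push(4): heap contents = [4]
pop() → 4: heap contents = []
push(55): heap contents = [55]
pop() → 55: heap contents = []
push(54): heap contents = [54]
push(26): heap contents = [26, 54]
pop() → 26: heap contents = [54]
pop() → 54: heap contents = []
push(41): heap contents = [41]
push(29): heap contents = [29, 41]
pop() → 29: heap contents = [41]

Answer: 4 55 26 54 29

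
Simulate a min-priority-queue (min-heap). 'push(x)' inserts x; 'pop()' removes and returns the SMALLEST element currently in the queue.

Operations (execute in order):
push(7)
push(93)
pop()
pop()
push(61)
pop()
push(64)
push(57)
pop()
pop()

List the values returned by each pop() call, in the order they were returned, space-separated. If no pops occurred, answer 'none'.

Answer: 7 93 61 57 64

Derivation:
push(7): heap contents = [7]
push(93): heap contents = [7, 93]
pop() → 7: heap contents = [93]
pop() → 93: heap contents = []
push(61): heap contents = [61]
pop() → 61: heap contents = []
push(64): heap contents = [64]
push(57): heap contents = [57, 64]
pop() → 57: heap contents = [64]
pop() → 64: heap contents = []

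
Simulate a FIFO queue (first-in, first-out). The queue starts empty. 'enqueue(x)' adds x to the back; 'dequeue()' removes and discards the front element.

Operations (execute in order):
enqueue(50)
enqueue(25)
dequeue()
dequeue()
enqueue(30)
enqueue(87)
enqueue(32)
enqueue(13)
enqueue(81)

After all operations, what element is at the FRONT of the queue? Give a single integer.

enqueue(50): queue = [50]
enqueue(25): queue = [50, 25]
dequeue(): queue = [25]
dequeue(): queue = []
enqueue(30): queue = [30]
enqueue(87): queue = [30, 87]
enqueue(32): queue = [30, 87, 32]
enqueue(13): queue = [30, 87, 32, 13]
enqueue(81): queue = [30, 87, 32, 13, 81]

Answer: 30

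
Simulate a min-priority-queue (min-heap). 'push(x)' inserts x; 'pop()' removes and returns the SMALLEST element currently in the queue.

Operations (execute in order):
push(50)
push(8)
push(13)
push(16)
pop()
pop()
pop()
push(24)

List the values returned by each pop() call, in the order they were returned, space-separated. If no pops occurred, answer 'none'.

push(50): heap contents = [50]
push(8): heap contents = [8, 50]
push(13): heap contents = [8, 13, 50]
push(16): heap contents = [8, 13, 16, 50]
pop() → 8: heap contents = [13, 16, 50]
pop() → 13: heap contents = [16, 50]
pop() → 16: heap contents = [50]
push(24): heap contents = [24, 50]

Answer: 8 13 16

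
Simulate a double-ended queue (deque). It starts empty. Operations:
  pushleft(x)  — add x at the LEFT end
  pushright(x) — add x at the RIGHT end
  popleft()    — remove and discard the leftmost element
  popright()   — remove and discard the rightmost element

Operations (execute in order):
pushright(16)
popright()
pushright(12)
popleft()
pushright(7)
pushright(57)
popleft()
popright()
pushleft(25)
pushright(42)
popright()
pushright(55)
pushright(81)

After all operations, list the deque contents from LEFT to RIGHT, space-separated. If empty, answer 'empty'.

pushright(16): [16]
popright(): []
pushright(12): [12]
popleft(): []
pushright(7): [7]
pushright(57): [7, 57]
popleft(): [57]
popright(): []
pushleft(25): [25]
pushright(42): [25, 42]
popright(): [25]
pushright(55): [25, 55]
pushright(81): [25, 55, 81]

Answer: 25 55 81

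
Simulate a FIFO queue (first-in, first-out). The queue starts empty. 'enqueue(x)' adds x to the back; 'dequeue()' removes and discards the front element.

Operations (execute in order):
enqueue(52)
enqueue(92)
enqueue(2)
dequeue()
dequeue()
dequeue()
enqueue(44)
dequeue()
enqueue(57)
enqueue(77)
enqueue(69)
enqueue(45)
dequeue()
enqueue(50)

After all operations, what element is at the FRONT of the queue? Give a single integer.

enqueue(52): queue = [52]
enqueue(92): queue = [52, 92]
enqueue(2): queue = [52, 92, 2]
dequeue(): queue = [92, 2]
dequeue(): queue = [2]
dequeue(): queue = []
enqueue(44): queue = [44]
dequeue(): queue = []
enqueue(57): queue = [57]
enqueue(77): queue = [57, 77]
enqueue(69): queue = [57, 77, 69]
enqueue(45): queue = [57, 77, 69, 45]
dequeue(): queue = [77, 69, 45]
enqueue(50): queue = [77, 69, 45, 50]

Answer: 77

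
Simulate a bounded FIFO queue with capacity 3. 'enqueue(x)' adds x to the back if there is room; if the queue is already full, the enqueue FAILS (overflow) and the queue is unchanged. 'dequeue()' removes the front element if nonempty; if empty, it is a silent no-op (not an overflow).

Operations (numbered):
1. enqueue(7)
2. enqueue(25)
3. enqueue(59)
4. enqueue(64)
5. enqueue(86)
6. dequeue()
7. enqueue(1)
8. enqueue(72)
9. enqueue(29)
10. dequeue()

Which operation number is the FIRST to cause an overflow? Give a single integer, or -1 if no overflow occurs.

Answer: 4

Derivation:
1. enqueue(7): size=1
2. enqueue(25): size=2
3. enqueue(59): size=3
4. enqueue(64): size=3=cap → OVERFLOW (fail)
5. enqueue(86): size=3=cap → OVERFLOW (fail)
6. dequeue(): size=2
7. enqueue(1): size=3
8. enqueue(72): size=3=cap → OVERFLOW (fail)
9. enqueue(29): size=3=cap → OVERFLOW (fail)
10. dequeue(): size=2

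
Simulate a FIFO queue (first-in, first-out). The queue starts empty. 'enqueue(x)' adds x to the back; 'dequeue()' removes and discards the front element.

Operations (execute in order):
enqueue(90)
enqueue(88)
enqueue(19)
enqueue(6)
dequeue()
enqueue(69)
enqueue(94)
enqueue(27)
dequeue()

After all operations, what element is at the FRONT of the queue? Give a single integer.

enqueue(90): queue = [90]
enqueue(88): queue = [90, 88]
enqueue(19): queue = [90, 88, 19]
enqueue(6): queue = [90, 88, 19, 6]
dequeue(): queue = [88, 19, 6]
enqueue(69): queue = [88, 19, 6, 69]
enqueue(94): queue = [88, 19, 6, 69, 94]
enqueue(27): queue = [88, 19, 6, 69, 94, 27]
dequeue(): queue = [19, 6, 69, 94, 27]

Answer: 19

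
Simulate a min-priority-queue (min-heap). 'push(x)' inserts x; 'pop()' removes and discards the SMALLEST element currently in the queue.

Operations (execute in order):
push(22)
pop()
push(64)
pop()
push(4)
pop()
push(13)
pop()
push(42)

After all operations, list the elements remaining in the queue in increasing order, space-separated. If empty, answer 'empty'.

Answer: 42

Derivation:
push(22): heap contents = [22]
pop() → 22: heap contents = []
push(64): heap contents = [64]
pop() → 64: heap contents = []
push(4): heap contents = [4]
pop() → 4: heap contents = []
push(13): heap contents = [13]
pop() → 13: heap contents = []
push(42): heap contents = [42]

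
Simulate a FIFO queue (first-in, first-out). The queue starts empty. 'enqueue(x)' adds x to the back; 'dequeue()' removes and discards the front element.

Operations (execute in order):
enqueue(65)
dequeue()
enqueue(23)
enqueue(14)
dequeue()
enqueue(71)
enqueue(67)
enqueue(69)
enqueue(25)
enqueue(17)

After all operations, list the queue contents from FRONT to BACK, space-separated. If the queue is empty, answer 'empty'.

enqueue(65): [65]
dequeue(): []
enqueue(23): [23]
enqueue(14): [23, 14]
dequeue(): [14]
enqueue(71): [14, 71]
enqueue(67): [14, 71, 67]
enqueue(69): [14, 71, 67, 69]
enqueue(25): [14, 71, 67, 69, 25]
enqueue(17): [14, 71, 67, 69, 25, 17]

Answer: 14 71 67 69 25 17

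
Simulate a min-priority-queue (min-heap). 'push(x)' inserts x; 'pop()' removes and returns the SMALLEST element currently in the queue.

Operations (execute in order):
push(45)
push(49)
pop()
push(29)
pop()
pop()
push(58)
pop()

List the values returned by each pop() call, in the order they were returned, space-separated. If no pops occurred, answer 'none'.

push(45): heap contents = [45]
push(49): heap contents = [45, 49]
pop() → 45: heap contents = [49]
push(29): heap contents = [29, 49]
pop() → 29: heap contents = [49]
pop() → 49: heap contents = []
push(58): heap contents = [58]
pop() → 58: heap contents = []

Answer: 45 29 49 58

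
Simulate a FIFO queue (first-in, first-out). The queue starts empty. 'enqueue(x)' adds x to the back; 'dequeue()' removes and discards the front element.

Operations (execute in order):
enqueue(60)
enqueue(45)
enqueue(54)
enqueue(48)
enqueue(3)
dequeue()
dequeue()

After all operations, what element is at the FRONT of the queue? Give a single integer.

Answer: 54

Derivation:
enqueue(60): queue = [60]
enqueue(45): queue = [60, 45]
enqueue(54): queue = [60, 45, 54]
enqueue(48): queue = [60, 45, 54, 48]
enqueue(3): queue = [60, 45, 54, 48, 3]
dequeue(): queue = [45, 54, 48, 3]
dequeue(): queue = [54, 48, 3]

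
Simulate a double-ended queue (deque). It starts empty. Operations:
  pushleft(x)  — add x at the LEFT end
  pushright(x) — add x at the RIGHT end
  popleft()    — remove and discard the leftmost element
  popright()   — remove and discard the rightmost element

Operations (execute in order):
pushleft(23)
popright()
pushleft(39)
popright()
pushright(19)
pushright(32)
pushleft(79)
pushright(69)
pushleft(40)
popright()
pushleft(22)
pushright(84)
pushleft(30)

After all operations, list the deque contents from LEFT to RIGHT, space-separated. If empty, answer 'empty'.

Answer: 30 22 40 79 19 32 84

Derivation:
pushleft(23): [23]
popright(): []
pushleft(39): [39]
popright(): []
pushright(19): [19]
pushright(32): [19, 32]
pushleft(79): [79, 19, 32]
pushright(69): [79, 19, 32, 69]
pushleft(40): [40, 79, 19, 32, 69]
popright(): [40, 79, 19, 32]
pushleft(22): [22, 40, 79, 19, 32]
pushright(84): [22, 40, 79, 19, 32, 84]
pushleft(30): [30, 22, 40, 79, 19, 32, 84]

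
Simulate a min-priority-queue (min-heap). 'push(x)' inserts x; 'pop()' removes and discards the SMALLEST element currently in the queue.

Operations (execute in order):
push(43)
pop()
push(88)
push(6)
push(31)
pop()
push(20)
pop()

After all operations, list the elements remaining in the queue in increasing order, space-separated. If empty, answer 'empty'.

push(43): heap contents = [43]
pop() → 43: heap contents = []
push(88): heap contents = [88]
push(6): heap contents = [6, 88]
push(31): heap contents = [6, 31, 88]
pop() → 6: heap contents = [31, 88]
push(20): heap contents = [20, 31, 88]
pop() → 20: heap contents = [31, 88]

Answer: 31 88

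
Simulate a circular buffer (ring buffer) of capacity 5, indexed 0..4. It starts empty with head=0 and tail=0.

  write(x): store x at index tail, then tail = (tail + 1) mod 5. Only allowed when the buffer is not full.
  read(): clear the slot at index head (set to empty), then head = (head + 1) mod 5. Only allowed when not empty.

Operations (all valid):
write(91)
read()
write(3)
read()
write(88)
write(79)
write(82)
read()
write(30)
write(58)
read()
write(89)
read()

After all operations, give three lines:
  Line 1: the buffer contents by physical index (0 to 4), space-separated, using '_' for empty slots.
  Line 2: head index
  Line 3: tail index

write(91): buf=[91 _ _ _ _], head=0, tail=1, size=1
read(): buf=[_ _ _ _ _], head=1, tail=1, size=0
write(3): buf=[_ 3 _ _ _], head=1, tail=2, size=1
read(): buf=[_ _ _ _ _], head=2, tail=2, size=0
write(88): buf=[_ _ 88 _ _], head=2, tail=3, size=1
write(79): buf=[_ _ 88 79 _], head=2, tail=4, size=2
write(82): buf=[_ _ 88 79 82], head=2, tail=0, size=3
read(): buf=[_ _ _ 79 82], head=3, tail=0, size=2
write(30): buf=[30 _ _ 79 82], head=3, tail=1, size=3
write(58): buf=[30 58 _ 79 82], head=3, tail=2, size=4
read(): buf=[30 58 _ _ 82], head=4, tail=2, size=3
write(89): buf=[30 58 89 _ 82], head=4, tail=3, size=4
read(): buf=[30 58 89 _ _], head=0, tail=3, size=3

Answer: 30 58 89 _ _
0
3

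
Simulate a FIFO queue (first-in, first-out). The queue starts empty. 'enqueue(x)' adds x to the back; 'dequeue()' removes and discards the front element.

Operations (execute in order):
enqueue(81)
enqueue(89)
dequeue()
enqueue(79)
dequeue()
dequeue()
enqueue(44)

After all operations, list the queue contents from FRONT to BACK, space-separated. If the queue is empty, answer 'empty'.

enqueue(81): [81]
enqueue(89): [81, 89]
dequeue(): [89]
enqueue(79): [89, 79]
dequeue(): [79]
dequeue(): []
enqueue(44): [44]

Answer: 44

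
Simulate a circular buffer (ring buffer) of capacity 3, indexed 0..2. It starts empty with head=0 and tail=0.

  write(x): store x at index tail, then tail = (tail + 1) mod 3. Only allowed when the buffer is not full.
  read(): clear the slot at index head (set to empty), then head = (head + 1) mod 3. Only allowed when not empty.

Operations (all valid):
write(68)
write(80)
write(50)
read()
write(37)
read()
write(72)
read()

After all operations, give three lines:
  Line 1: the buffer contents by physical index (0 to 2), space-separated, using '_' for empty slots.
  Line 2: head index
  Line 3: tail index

write(68): buf=[68 _ _], head=0, tail=1, size=1
write(80): buf=[68 80 _], head=0, tail=2, size=2
write(50): buf=[68 80 50], head=0, tail=0, size=3
read(): buf=[_ 80 50], head=1, tail=0, size=2
write(37): buf=[37 80 50], head=1, tail=1, size=3
read(): buf=[37 _ 50], head=2, tail=1, size=2
write(72): buf=[37 72 50], head=2, tail=2, size=3
read(): buf=[37 72 _], head=0, tail=2, size=2

Answer: 37 72 _
0
2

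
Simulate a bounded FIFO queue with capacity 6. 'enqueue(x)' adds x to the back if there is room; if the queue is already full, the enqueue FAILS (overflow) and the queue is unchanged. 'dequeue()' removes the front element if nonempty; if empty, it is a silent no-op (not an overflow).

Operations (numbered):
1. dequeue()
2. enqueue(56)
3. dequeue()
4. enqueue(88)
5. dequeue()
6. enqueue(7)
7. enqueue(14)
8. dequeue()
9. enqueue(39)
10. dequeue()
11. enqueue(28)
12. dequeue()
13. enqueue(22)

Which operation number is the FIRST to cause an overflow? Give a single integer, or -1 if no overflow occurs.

Answer: -1

Derivation:
1. dequeue(): empty, no-op, size=0
2. enqueue(56): size=1
3. dequeue(): size=0
4. enqueue(88): size=1
5. dequeue(): size=0
6. enqueue(7): size=1
7. enqueue(14): size=2
8. dequeue(): size=1
9. enqueue(39): size=2
10. dequeue(): size=1
11. enqueue(28): size=2
12. dequeue(): size=1
13. enqueue(22): size=2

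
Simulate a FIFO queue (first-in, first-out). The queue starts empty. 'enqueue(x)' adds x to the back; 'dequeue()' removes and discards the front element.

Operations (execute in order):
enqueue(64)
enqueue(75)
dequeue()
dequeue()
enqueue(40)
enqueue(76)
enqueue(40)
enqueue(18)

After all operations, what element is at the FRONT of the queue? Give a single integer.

Answer: 40

Derivation:
enqueue(64): queue = [64]
enqueue(75): queue = [64, 75]
dequeue(): queue = [75]
dequeue(): queue = []
enqueue(40): queue = [40]
enqueue(76): queue = [40, 76]
enqueue(40): queue = [40, 76, 40]
enqueue(18): queue = [40, 76, 40, 18]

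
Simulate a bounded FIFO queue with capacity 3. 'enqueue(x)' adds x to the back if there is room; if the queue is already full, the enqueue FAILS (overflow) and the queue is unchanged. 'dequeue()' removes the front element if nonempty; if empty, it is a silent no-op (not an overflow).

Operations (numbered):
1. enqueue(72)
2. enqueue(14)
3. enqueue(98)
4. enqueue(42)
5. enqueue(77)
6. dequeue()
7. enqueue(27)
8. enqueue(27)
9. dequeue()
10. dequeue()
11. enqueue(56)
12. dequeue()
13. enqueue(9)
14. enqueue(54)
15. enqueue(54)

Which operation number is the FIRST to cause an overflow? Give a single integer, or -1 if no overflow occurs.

Answer: 4

Derivation:
1. enqueue(72): size=1
2. enqueue(14): size=2
3. enqueue(98): size=3
4. enqueue(42): size=3=cap → OVERFLOW (fail)
5. enqueue(77): size=3=cap → OVERFLOW (fail)
6. dequeue(): size=2
7. enqueue(27): size=3
8. enqueue(27): size=3=cap → OVERFLOW (fail)
9. dequeue(): size=2
10. dequeue(): size=1
11. enqueue(56): size=2
12. dequeue(): size=1
13. enqueue(9): size=2
14. enqueue(54): size=3
15. enqueue(54): size=3=cap → OVERFLOW (fail)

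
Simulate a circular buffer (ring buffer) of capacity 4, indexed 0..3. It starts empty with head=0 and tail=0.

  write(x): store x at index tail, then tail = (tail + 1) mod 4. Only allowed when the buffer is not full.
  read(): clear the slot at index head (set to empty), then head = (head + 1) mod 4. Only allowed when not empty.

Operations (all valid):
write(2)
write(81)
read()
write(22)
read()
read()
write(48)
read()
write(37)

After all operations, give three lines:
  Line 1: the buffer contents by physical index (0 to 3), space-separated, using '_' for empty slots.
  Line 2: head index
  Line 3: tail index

write(2): buf=[2 _ _ _], head=0, tail=1, size=1
write(81): buf=[2 81 _ _], head=0, tail=2, size=2
read(): buf=[_ 81 _ _], head=1, tail=2, size=1
write(22): buf=[_ 81 22 _], head=1, tail=3, size=2
read(): buf=[_ _ 22 _], head=2, tail=3, size=1
read(): buf=[_ _ _ _], head=3, tail=3, size=0
write(48): buf=[_ _ _ 48], head=3, tail=0, size=1
read(): buf=[_ _ _ _], head=0, tail=0, size=0
write(37): buf=[37 _ _ _], head=0, tail=1, size=1

Answer: 37 _ _ _
0
1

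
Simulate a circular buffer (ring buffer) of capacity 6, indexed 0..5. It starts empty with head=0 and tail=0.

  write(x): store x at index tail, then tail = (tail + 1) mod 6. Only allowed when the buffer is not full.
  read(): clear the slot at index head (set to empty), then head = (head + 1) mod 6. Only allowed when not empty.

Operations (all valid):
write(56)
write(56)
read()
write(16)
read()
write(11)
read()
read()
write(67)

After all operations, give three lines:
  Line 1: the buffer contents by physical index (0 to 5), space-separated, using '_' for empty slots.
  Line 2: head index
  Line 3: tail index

Answer: _ _ _ _ 67 _
4
5

Derivation:
write(56): buf=[56 _ _ _ _ _], head=0, tail=1, size=1
write(56): buf=[56 56 _ _ _ _], head=0, tail=2, size=2
read(): buf=[_ 56 _ _ _ _], head=1, tail=2, size=1
write(16): buf=[_ 56 16 _ _ _], head=1, tail=3, size=2
read(): buf=[_ _ 16 _ _ _], head=2, tail=3, size=1
write(11): buf=[_ _ 16 11 _ _], head=2, tail=4, size=2
read(): buf=[_ _ _ 11 _ _], head=3, tail=4, size=1
read(): buf=[_ _ _ _ _ _], head=4, tail=4, size=0
write(67): buf=[_ _ _ _ 67 _], head=4, tail=5, size=1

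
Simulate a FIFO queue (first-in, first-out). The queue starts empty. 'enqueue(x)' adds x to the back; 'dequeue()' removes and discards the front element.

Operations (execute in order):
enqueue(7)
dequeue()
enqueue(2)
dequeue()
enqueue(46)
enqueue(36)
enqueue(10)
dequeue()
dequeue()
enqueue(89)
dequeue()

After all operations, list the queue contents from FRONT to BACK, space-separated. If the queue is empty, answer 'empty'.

enqueue(7): [7]
dequeue(): []
enqueue(2): [2]
dequeue(): []
enqueue(46): [46]
enqueue(36): [46, 36]
enqueue(10): [46, 36, 10]
dequeue(): [36, 10]
dequeue(): [10]
enqueue(89): [10, 89]
dequeue(): [89]

Answer: 89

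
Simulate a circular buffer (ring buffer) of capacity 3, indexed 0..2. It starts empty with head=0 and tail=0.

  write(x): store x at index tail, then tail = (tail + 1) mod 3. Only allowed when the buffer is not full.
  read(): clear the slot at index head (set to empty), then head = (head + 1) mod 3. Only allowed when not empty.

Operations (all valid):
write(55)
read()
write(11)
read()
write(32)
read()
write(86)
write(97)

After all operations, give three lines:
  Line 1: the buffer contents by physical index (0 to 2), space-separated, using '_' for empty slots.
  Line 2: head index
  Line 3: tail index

write(55): buf=[55 _ _], head=0, tail=1, size=1
read(): buf=[_ _ _], head=1, tail=1, size=0
write(11): buf=[_ 11 _], head=1, tail=2, size=1
read(): buf=[_ _ _], head=2, tail=2, size=0
write(32): buf=[_ _ 32], head=2, tail=0, size=1
read(): buf=[_ _ _], head=0, tail=0, size=0
write(86): buf=[86 _ _], head=0, tail=1, size=1
write(97): buf=[86 97 _], head=0, tail=2, size=2

Answer: 86 97 _
0
2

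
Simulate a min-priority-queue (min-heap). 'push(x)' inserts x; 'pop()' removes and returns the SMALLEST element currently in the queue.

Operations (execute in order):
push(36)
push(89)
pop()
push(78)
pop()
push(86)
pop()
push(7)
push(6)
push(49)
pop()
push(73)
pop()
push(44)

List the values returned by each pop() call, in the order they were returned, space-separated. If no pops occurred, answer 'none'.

Answer: 36 78 86 6 7

Derivation:
push(36): heap contents = [36]
push(89): heap contents = [36, 89]
pop() → 36: heap contents = [89]
push(78): heap contents = [78, 89]
pop() → 78: heap contents = [89]
push(86): heap contents = [86, 89]
pop() → 86: heap contents = [89]
push(7): heap contents = [7, 89]
push(6): heap contents = [6, 7, 89]
push(49): heap contents = [6, 7, 49, 89]
pop() → 6: heap contents = [7, 49, 89]
push(73): heap contents = [7, 49, 73, 89]
pop() → 7: heap contents = [49, 73, 89]
push(44): heap contents = [44, 49, 73, 89]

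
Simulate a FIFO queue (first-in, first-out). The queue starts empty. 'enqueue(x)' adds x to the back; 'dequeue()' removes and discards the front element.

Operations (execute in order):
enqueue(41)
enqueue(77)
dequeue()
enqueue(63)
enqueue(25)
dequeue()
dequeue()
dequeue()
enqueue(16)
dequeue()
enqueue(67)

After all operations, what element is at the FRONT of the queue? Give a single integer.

enqueue(41): queue = [41]
enqueue(77): queue = [41, 77]
dequeue(): queue = [77]
enqueue(63): queue = [77, 63]
enqueue(25): queue = [77, 63, 25]
dequeue(): queue = [63, 25]
dequeue(): queue = [25]
dequeue(): queue = []
enqueue(16): queue = [16]
dequeue(): queue = []
enqueue(67): queue = [67]

Answer: 67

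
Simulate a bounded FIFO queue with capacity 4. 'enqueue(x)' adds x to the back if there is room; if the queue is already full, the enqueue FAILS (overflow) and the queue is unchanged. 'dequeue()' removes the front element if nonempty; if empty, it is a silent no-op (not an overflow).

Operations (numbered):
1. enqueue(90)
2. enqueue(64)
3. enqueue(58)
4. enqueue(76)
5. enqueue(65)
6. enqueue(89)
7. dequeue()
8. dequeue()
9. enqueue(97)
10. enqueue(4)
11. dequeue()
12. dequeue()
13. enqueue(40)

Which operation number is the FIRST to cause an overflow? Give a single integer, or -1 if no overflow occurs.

Answer: 5

Derivation:
1. enqueue(90): size=1
2. enqueue(64): size=2
3. enqueue(58): size=3
4. enqueue(76): size=4
5. enqueue(65): size=4=cap → OVERFLOW (fail)
6. enqueue(89): size=4=cap → OVERFLOW (fail)
7. dequeue(): size=3
8. dequeue(): size=2
9. enqueue(97): size=3
10. enqueue(4): size=4
11. dequeue(): size=3
12. dequeue(): size=2
13. enqueue(40): size=3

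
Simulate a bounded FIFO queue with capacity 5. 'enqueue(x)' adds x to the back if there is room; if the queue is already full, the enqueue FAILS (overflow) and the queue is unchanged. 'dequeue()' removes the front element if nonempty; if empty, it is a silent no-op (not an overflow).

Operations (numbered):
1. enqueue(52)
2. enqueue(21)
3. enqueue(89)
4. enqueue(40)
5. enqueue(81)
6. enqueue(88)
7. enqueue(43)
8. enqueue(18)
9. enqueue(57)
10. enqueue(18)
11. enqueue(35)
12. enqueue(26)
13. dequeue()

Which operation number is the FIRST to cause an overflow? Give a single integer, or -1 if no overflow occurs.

Answer: 6

Derivation:
1. enqueue(52): size=1
2. enqueue(21): size=2
3. enqueue(89): size=3
4. enqueue(40): size=4
5. enqueue(81): size=5
6. enqueue(88): size=5=cap → OVERFLOW (fail)
7. enqueue(43): size=5=cap → OVERFLOW (fail)
8. enqueue(18): size=5=cap → OVERFLOW (fail)
9. enqueue(57): size=5=cap → OVERFLOW (fail)
10. enqueue(18): size=5=cap → OVERFLOW (fail)
11. enqueue(35): size=5=cap → OVERFLOW (fail)
12. enqueue(26): size=5=cap → OVERFLOW (fail)
13. dequeue(): size=4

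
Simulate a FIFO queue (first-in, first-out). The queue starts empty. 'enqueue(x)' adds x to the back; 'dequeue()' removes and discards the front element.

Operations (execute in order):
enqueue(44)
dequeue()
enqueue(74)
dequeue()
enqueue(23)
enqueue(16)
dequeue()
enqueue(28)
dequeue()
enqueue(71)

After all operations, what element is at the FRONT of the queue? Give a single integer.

enqueue(44): queue = [44]
dequeue(): queue = []
enqueue(74): queue = [74]
dequeue(): queue = []
enqueue(23): queue = [23]
enqueue(16): queue = [23, 16]
dequeue(): queue = [16]
enqueue(28): queue = [16, 28]
dequeue(): queue = [28]
enqueue(71): queue = [28, 71]

Answer: 28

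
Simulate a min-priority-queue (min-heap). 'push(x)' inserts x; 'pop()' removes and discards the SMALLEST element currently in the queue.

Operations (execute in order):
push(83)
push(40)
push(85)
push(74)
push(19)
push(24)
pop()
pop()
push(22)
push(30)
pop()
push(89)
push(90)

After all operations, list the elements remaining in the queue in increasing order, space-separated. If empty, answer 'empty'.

Answer: 30 40 74 83 85 89 90

Derivation:
push(83): heap contents = [83]
push(40): heap contents = [40, 83]
push(85): heap contents = [40, 83, 85]
push(74): heap contents = [40, 74, 83, 85]
push(19): heap contents = [19, 40, 74, 83, 85]
push(24): heap contents = [19, 24, 40, 74, 83, 85]
pop() → 19: heap contents = [24, 40, 74, 83, 85]
pop() → 24: heap contents = [40, 74, 83, 85]
push(22): heap contents = [22, 40, 74, 83, 85]
push(30): heap contents = [22, 30, 40, 74, 83, 85]
pop() → 22: heap contents = [30, 40, 74, 83, 85]
push(89): heap contents = [30, 40, 74, 83, 85, 89]
push(90): heap contents = [30, 40, 74, 83, 85, 89, 90]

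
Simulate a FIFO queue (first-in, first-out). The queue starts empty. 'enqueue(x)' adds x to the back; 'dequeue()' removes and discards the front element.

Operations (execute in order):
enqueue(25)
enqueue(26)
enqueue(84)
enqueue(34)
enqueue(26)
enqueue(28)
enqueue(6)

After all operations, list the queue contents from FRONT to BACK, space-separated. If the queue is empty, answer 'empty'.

enqueue(25): [25]
enqueue(26): [25, 26]
enqueue(84): [25, 26, 84]
enqueue(34): [25, 26, 84, 34]
enqueue(26): [25, 26, 84, 34, 26]
enqueue(28): [25, 26, 84, 34, 26, 28]
enqueue(6): [25, 26, 84, 34, 26, 28, 6]

Answer: 25 26 84 34 26 28 6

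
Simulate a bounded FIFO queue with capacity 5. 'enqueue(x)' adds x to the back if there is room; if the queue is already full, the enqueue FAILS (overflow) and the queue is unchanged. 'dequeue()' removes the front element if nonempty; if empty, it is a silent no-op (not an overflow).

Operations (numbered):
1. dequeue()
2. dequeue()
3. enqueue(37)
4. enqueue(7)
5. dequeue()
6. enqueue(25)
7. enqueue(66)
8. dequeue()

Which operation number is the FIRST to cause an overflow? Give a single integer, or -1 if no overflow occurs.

1. dequeue(): empty, no-op, size=0
2. dequeue(): empty, no-op, size=0
3. enqueue(37): size=1
4. enqueue(7): size=2
5. dequeue(): size=1
6. enqueue(25): size=2
7. enqueue(66): size=3
8. dequeue(): size=2

Answer: -1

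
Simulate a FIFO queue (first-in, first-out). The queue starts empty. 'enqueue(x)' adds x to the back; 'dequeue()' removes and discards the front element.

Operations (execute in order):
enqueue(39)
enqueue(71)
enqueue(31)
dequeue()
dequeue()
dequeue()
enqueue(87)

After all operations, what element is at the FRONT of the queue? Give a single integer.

enqueue(39): queue = [39]
enqueue(71): queue = [39, 71]
enqueue(31): queue = [39, 71, 31]
dequeue(): queue = [71, 31]
dequeue(): queue = [31]
dequeue(): queue = []
enqueue(87): queue = [87]

Answer: 87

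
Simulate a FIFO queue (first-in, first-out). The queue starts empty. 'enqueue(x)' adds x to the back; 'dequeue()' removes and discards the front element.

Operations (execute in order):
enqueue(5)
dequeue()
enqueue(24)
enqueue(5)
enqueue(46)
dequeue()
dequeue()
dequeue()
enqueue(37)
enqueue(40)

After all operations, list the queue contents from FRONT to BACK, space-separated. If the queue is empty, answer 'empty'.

Answer: 37 40

Derivation:
enqueue(5): [5]
dequeue(): []
enqueue(24): [24]
enqueue(5): [24, 5]
enqueue(46): [24, 5, 46]
dequeue(): [5, 46]
dequeue(): [46]
dequeue(): []
enqueue(37): [37]
enqueue(40): [37, 40]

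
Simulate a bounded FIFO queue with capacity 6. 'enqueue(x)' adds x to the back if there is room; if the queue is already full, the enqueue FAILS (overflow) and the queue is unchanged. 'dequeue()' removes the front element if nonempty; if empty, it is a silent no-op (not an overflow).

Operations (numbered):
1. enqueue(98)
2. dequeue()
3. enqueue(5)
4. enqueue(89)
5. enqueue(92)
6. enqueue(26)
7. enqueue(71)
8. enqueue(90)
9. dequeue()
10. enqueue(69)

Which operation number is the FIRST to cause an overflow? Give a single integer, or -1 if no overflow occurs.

1. enqueue(98): size=1
2. dequeue(): size=0
3. enqueue(5): size=1
4. enqueue(89): size=2
5. enqueue(92): size=3
6. enqueue(26): size=4
7. enqueue(71): size=5
8. enqueue(90): size=6
9. dequeue(): size=5
10. enqueue(69): size=6

Answer: -1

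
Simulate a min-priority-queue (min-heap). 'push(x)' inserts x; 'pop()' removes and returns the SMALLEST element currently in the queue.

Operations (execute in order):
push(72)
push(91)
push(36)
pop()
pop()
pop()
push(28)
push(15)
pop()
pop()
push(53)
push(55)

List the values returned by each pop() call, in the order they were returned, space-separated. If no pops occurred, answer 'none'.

push(72): heap contents = [72]
push(91): heap contents = [72, 91]
push(36): heap contents = [36, 72, 91]
pop() → 36: heap contents = [72, 91]
pop() → 72: heap contents = [91]
pop() → 91: heap contents = []
push(28): heap contents = [28]
push(15): heap contents = [15, 28]
pop() → 15: heap contents = [28]
pop() → 28: heap contents = []
push(53): heap contents = [53]
push(55): heap contents = [53, 55]

Answer: 36 72 91 15 28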